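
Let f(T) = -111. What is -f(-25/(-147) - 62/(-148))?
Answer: 111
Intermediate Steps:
-f(-25/(-147) - 62/(-148)) = -1*(-111) = 111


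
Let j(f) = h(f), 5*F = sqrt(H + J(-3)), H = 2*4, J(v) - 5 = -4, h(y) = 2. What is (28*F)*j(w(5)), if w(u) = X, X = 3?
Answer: 168/5 ≈ 33.600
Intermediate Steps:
J(v) = 1 (J(v) = 5 - 4 = 1)
w(u) = 3
H = 8
F = 3/5 (F = sqrt(8 + 1)/5 = sqrt(9)/5 = (1/5)*3 = 3/5 ≈ 0.60000)
j(f) = 2
(28*F)*j(w(5)) = (28*(3/5))*2 = (84/5)*2 = 168/5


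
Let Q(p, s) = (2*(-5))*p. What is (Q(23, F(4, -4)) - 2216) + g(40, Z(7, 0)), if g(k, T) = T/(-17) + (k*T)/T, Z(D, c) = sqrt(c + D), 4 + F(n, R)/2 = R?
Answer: -2406 - sqrt(7)/17 ≈ -2406.2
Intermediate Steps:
F(n, R) = -8 + 2*R
Z(D, c) = sqrt(D + c)
Q(p, s) = -10*p
g(k, T) = k - T/17 (g(k, T) = T*(-1/17) + (T*k)/T = -T/17 + k = k - T/17)
(Q(23, F(4, -4)) - 2216) + g(40, Z(7, 0)) = (-10*23 - 2216) + (40 - sqrt(7 + 0)/17) = (-230 - 2216) + (40 - sqrt(7)/17) = -2446 + (40 - sqrt(7)/17) = -2406 - sqrt(7)/17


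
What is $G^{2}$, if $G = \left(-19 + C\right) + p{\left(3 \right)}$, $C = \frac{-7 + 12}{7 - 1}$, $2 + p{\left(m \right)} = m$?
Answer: $\frac{10609}{36} \approx 294.69$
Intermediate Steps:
$p{\left(m \right)} = -2 + m$
$C = \frac{5}{6} \approx 0.83333$
$G = - \frac{103}{6}$ ($G = \left(-19 + \frac{5}{6}\right) + \left(-2 + 3\right) = - \frac{109}{6} + 1 = - \frac{103}{6} \approx -17.167$)
$G^{2} = \left(- \frac{103}{6}\right)^{2} = \frac{10609}{36}$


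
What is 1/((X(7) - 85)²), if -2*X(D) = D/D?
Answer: 4/29241 ≈ 0.00013679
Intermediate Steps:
X(D) = -½ (X(D) = -D/(2*D) = -½*1 = -½)
1/((X(7) - 85)²) = 1/((-½ - 85)²) = 1/((-171/2)²) = 1/(29241/4) = 4/29241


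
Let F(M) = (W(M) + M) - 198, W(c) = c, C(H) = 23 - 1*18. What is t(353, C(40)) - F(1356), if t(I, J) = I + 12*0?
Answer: -2161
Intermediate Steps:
C(H) = 5 (C(H) = 23 - 18 = 5)
F(M) = -198 + 2*M (F(M) = (M + M) - 198 = 2*M - 198 = -198 + 2*M)
t(I, J) = I (t(I, J) = I + 0 = I)
t(353, C(40)) - F(1356) = 353 - (-198 + 2*1356) = 353 - (-198 + 2712) = 353 - 1*2514 = 353 - 2514 = -2161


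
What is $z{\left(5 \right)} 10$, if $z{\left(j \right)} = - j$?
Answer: $-50$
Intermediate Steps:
$z{\left(5 \right)} 10 = \left(-1\right) 5 \cdot 10 = \left(-5\right) 10 = -50$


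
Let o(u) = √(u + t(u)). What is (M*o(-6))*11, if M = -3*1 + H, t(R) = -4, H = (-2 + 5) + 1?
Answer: 11*I*√10 ≈ 34.785*I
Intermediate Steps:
H = 4 (H = 3 + 1 = 4)
M = 1 (M = -3*1 + 4 = -3 + 4 = 1)
o(u) = √(-4 + u) (o(u) = √(u - 4) = √(-4 + u))
(M*o(-6))*11 = (1*√(-4 - 6))*11 = (1*√(-10))*11 = (1*(I*√10))*11 = (I*√10)*11 = 11*I*√10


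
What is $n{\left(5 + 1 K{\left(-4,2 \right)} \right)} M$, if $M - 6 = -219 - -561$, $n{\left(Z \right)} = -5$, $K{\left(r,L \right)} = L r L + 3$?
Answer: $-1740$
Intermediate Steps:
$K{\left(r,L \right)} = 3 + r L^{2}$ ($K{\left(r,L \right)} = r L^{2} + 3 = 3 + r L^{2}$)
$M = 348$ ($M = 6 - -342 = 6 + \left(-219 + 561\right) = 6 + 342 = 348$)
$n{\left(5 + 1 K{\left(-4,2 \right)} \right)} M = \left(-5\right) 348 = -1740$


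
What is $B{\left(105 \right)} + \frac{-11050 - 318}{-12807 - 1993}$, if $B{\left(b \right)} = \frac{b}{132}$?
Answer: $\frac{63637}{40700} \approx 1.5636$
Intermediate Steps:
$B{\left(b \right)} = \frac{b}{132}$ ($B{\left(b \right)} = b \frac{1}{132} = \frac{b}{132}$)
$B{\left(105 \right)} + \frac{-11050 - 318}{-12807 - 1993} = \frac{1}{132} \cdot 105 + \frac{-11050 - 318}{-12807 - 1993} = \frac{35}{44} - \frac{11368}{-14800} = \frac{35}{44} - - \frac{1421}{1850} = \frac{35}{44} + \frac{1421}{1850} = \frac{63637}{40700}$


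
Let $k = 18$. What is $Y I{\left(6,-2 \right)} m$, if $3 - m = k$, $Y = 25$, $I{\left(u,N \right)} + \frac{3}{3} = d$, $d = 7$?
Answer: $-2250$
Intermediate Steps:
$I{\left(u,N \right)} = 6$ ($I{\left(u,N \right)} = -1 + 7 = 6$)
$m = -15$ ($m = 3 - 18 = -15$)
$Y I{\left(6,-2 \right)} m = 25 \cdot 6 \left(-15\right) = 150 \left(-15\right) = -2250$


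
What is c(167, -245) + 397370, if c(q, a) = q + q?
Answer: 397704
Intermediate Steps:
c(q, a) = 2*q
c(167, -245) + 397370 = 2*167 + 397370 = 334 + 397370 = 397704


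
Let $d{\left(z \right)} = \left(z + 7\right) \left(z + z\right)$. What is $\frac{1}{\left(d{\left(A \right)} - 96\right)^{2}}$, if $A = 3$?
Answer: $\frac{1}{1296} \approx 0.0007716$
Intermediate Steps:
$d{\left(z \right)} = 2 z \left(7 + z\right)$ ($d{\left(z \right)} = \left(7 + z\right) 2 z = 2 z \left(7 + z\right)$)
$\frac{1}{\left(d{\left(A \right)} - 96\right)^{2}} = \frac{1}{\left(2 \cdot 3 \left(7 + 3\right) - 96\right)^{2}} = \frac{1}{\left(2 \cdot 3 \cdot 10 - 96\right)^{2}} = \frac{1}{\left(60 - 96\right)^{2}} = \frac{1}{\left(-36\right)^{2}} = \frac{1}{1296}$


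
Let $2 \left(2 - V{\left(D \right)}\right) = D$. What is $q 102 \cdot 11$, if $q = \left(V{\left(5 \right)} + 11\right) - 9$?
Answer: $1683$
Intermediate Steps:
$V{\left(D \right)} = 2 - \frac{D}{2}$
$q = \frac{3}{2}$ ($q = \left(\left(2 - \frac{5}{2}\right) + 11\right) - 9 = \left(- \frac{1}{2} + 11\right) - 9 = \frac{21}{2} - 9 = \frac{3}{2} \approx 1.5$)
$q 102 \cdot 11 = \frac{3 \cdot 102 \cdot 11}{2} = \frac{3}{2} \cdot 1122 = 1683$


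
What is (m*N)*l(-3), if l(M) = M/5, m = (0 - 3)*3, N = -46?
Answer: -1242/5 ≈ -248.40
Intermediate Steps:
m = -9 (m = -3*3 = -9)
l(M) = M/5 (l(M) = M*(1/5) = M/5)
(m*N)*l(-3) = (-9*(-46))*((1/5)*(-3)) = 414*(-3/5) = -1242/5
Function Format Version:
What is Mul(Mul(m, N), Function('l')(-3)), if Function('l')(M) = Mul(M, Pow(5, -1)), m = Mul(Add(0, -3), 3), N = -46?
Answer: Rational(-1242, 5) ≈ -248.40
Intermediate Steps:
m = -9 (m = Mul(-3, 3) = -9)
Function('l')(M) = Mul(Rational(1, 5), M) (Function('l')(M) = Mul(M, Rational(1, 5)) = Mul(Rational(1, 5), M))
Mul(Mul(m, N), Function('l')(-3)) = Mul(Mul(-9, -46), Mul(Rational(1, 5), -3)) = Mul(414, Rational(-3, 5)) = Rational(-1242, 5)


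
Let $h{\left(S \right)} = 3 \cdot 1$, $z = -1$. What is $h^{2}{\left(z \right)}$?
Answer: $9$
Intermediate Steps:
$h{\left(S \right)} = 3$
$h^{2}{\left(z \right)} = 3^{2} = 9$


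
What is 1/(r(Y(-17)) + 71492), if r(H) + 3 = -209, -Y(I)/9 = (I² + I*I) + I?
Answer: 1/71280 ≈ 1.4029e-5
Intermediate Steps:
Y(I) = -18*I² - 9*I (Y(I) = -9*((I² + I*I) + I) = -9*((I² + I²) + I) = -9*(2*I² + I) = -9*(I + 2*I²) = -18*I² - 9*I)
r(H) = -212 (r(H) = -3 - 209 = -212)
1/(r(Y(-17)) + 71492) = 1/(-212 + 71492) = 1/71280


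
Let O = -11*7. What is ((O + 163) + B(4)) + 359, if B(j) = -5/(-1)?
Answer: 450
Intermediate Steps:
B(j) = 5 (B(j) = -5*(-1) = 5)
O = -77
((O + 163) + B(4)) + 359 = ((-77 + 163) + 5) + 359 = (86 + 5) + 359 = 91 + 359 = 450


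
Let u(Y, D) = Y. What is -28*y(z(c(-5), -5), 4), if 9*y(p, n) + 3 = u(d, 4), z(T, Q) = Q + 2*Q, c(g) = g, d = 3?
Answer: 0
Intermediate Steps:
z(T, Q) = 3*Q
y(p, n) = 0 (y(p, n) = -1/3 + (1/9)*3 = -1/3 + 1/3 = 0)
-28*y(z(c(-5), -5), 4) = -28*0 = 0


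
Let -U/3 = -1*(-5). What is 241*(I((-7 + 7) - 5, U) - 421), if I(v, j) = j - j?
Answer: -101461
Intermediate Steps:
U = -15 (U = -(-3)*(-5) = -3*5 = -15)
I(v, j) = 0
241*(I((-7 + 7) - 5, U) - 421) = 241*(0 - 421) = 241*(-421) = -101461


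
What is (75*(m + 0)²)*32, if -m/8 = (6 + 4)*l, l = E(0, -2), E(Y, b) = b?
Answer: 61440000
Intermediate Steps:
l = -2
m = 160 (m = -8*(6 + 4)*(-2) = -80*(-2) = -8*(-20) = 160)
(75*(m + 0)²)*32 = (75*(160 + 0)²)*32 = (75*160²)*32 = (75*25600)*32 = 1920000*32 = 61440000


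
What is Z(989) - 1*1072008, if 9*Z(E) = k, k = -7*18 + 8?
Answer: -9648190/9 ≈ -1.0720e+6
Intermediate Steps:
k = -118 (k = -126 + 8 = -118)
Z(E) = -118/9 (Z(E) = (⅑)*(-118) = -118/9)
Z(989) - 1*1072008 = -118/9 - 1*1072008 = -118/9 - 1072008 = -9648190/9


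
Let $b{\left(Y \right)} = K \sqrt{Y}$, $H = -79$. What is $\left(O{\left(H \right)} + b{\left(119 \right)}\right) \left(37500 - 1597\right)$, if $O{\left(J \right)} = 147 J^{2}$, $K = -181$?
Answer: $32938381581 - 6498443 \sqrt{119} \approx 3.2867 \cdot 10^{10}$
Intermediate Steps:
$b{\left(Y \right)} = - 181 \sqrt{Y}$
$\left(O{\left(H \right)} + b{\left(119 \right)}\right) \left(37500 - 1597\right) = \left(147 \left(-79\right)^{2} - 181 \sqrt{119}\right) \left(37500 - 1597\right) = \left(147 \cdot 6241 - 181 \sqrt{119}\right) 35903 = \left(917427 - 181 \sqrt{119}\right) 35903 = 32938381581 - 6498443 \sqrt{119}$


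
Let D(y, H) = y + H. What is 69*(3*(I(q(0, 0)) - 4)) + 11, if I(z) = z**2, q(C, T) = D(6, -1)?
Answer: 4358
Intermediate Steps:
D(y, H) = H + y
q(C, T) = 5 (q(C, T) = -1 + 6 = 5)
69*(3*(I(q(0, 0)) - 4)) + 11 = 69*(3*(5**2 - 4)) + 11 = 69*(3*(25 - 4)) + 11 = 69*(3*21) + 11 = 69*63 + 11 = 4347 + 11 = 4358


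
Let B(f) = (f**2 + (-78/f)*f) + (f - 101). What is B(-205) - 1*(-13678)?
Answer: 55319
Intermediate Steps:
B(f) = -179 + f + f**2 (B(f) = (f**2 - 78) + (-101 + f) = (-78 + f**2) + (-101 + f) = -179 + f + f**2)
B(-205) - 1*(-13678) = (-179 - 205 + (-205)**2) - 1*(-13678) = (-179 - 205 + 42025) + 13678 = 41641 + 13678 = 55319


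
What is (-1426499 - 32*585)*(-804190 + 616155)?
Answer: 271751754665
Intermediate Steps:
(-1426499 - 32*585)*(-804190 + 616155) = (-1426499 - 18720)*(-188035) = -1445219*(-188035) = 271751754665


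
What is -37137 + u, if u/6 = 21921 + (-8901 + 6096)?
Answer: 77559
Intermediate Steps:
u = 114696 (u = 6*(21921 + (-8901 + 6096)) = 6*(21921 - 2805) = 6*19116 = 114696)
-37137 + u = -37137 + 114696 = 77559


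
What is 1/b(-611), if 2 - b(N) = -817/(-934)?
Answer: 934/1051 ≈ 0.88868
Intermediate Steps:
b(N) = 1051/934 (b(N) = 2 - (-817)/(-934) = 2 - (-817)*(-1)/934 = 2 - 1*817/934 = 2 - 817/934 = 1051/934)
1/b(-611) = 1/(1051/934) = 934/1051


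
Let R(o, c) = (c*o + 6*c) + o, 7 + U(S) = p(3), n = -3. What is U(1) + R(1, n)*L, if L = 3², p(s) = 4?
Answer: -183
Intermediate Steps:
U(S) = -3 (U(S) = -7 + 4 = -3)
R(o, c) = o + 6*c + c*o (R(o, c) = (6*c + c*o) + o = o + 6*c + c*o)
L = 9
U(1) + R(1, n)*L = -3 + (1 + 6*(-3) - 3*1)*9 = -3 + (1 - 18 - 3)*9 = -3 - 20*9 = -3 - 180 = -183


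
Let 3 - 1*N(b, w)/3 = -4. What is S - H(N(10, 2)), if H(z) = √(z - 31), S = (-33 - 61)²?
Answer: 8836 - I*√10 ≈ 8836.0 - 3.1623*I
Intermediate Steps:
N(b, w) = 21 (N(b, w) = 9 - 3*(-4) = 9 + 12 = 21)
S = 8836 (S = (-94)² = 8836)
H(z) = √(-31 + z)
S - H(N(10, 2)) = 8836 - √(-31 + 21) = 8836 - √(-10) = 8836 - I*√10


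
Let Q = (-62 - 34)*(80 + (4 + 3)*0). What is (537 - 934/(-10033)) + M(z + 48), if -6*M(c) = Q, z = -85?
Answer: 18230895/10033 ≈ 1817.1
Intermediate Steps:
Q = -7680 (Q = -96*(80 + 7*0) = -96*(80 + 0) = -96*80 = -7680)
M(c) = 1280 (M(c) = -⅙*(-7680) = 1280)
(537 - 934/(-10033)) + M(z + 48) = (537 - 934/(-10033)) + 1280 = (537 - 934*(-1/10033)) + 1280 = (537 + 934/10033) + 1280 = 5388655/10033 + 1280 = 18230895/10033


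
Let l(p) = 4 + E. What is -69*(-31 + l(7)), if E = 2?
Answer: 1725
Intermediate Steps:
l(p) = 6 (l(p) = 4 + 2 = 6)
-69*(-31 + l(7)) = -69*(-31 + 6) = -69*(-25) = 1725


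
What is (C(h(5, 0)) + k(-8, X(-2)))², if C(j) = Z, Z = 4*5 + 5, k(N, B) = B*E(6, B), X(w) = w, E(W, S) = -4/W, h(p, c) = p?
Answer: 6241/9 ≈ 693.44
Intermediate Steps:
k(N, B) = -2*B/3 (k(N, B) = B*(-4/6) = B*(-4*⅙) = B*(-⅔) = -2*B/3)
Z = 25 (Z = 20 + 5 = 25)
C(j) = 25
(C(h(5, 0)) + k(-8, X(-2)))² = (25 - ⅔*(-2))² = (25 + 4/3)² = (79/3)² = 6241/9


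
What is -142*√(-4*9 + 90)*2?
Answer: -852*√6 ≈ -2087.0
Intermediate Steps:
-142*√(-4*9 + 90)*2 = -142*√(-36 + 90)*2 = -426*√6*2 = -852*√6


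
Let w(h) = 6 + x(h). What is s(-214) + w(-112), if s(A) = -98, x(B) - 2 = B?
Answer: -202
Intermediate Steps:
x(B) = 2 + B
w(h) = 8 + h (w(h) = 6 + (2 + h) = 8 + h)
s(-214) + w(-112) = -98 + (8 - 112) = -98 - 104 = -202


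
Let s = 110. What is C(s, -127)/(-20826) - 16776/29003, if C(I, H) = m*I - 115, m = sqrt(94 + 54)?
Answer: -26618587/46462806 - 110*sqrt(37)/10413 ≈ -0.63716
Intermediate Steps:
m = 2*sqrt(37) (m = sqrt(148) = 2*sqrt(37) ≈ 12.166)
C(I, H) = -115 + 2*I*sqrt(37) (C(I, H) = (2*sqrt(37))*I - 115 = 2*I*sqrt(37) - 115 = -115 + 2*I*sqrt(37))
C(s, -127)/(-20826) - 16776/29003 = (-115 + 2*110*sqrt(37))/(-20826) - 16776/29003 = (-115 + 220*sqrt(37))*(-1/20826) - 16776*1/29003 = (115/20826 - 110*sqrt(37)/10413) - 16776/29003 = -26618587/46462806 - 110*sqrt(37)/10413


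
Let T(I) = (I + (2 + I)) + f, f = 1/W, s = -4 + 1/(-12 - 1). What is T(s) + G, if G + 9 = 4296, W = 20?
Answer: 1113033/260 ≈ 4280.9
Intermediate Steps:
s = -53/13 (s = -4 + 1/(-13) = -4 - 1/13 = -53/13 ≈ -4.0769)
G = 4287 (G = -9 + 4296 = 4287)
f = 1/20 ≈ 0.050000
T(I) = 41/20 + 2*I (T(I) = (I + (2 + I)) + 1/20 = (2 + 2*I) + 1/20 = 41/20 + 2*I)
T(s) + G = (41/20 + 2*(-53/13)) + 4287 = (41/20 - 106/13) + 4287 = -1587/260 + 4287 = 1113033/260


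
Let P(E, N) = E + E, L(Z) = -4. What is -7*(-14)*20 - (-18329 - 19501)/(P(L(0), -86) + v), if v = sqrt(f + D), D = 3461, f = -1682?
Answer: 732808/343 + 7566*sqrt(1779)/343 ≈ 3066.8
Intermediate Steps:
P(E, N) = 2*E
v = sqrt(1779) (v = sqrt(-1682 + 3461) = sqrt(1779) ≈ 42.178)
-7*(-14)*20 - (-18329 - 19501)/(P(L(0), -86) + v) = -7*(-14)*20 - (-18329 - 19501)/(2*(-4) + sqrt(1779)) = 98*20 - (-37830)/(-8 + sqrt(1779)) = 1960 + 37830/(-8 + sqrt(1779))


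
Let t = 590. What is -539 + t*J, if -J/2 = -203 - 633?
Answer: 985941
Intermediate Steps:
J = 1672 (J = -2*(-203 - 633) = -2*(-836) = 1672)
-539 + t*J = -539 + 590*1672 = -539 + 986480 = 985941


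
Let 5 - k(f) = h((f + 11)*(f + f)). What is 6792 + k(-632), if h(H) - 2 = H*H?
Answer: -616137076341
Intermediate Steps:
h(H) = 2 + H² (h(H) = 2 + H*H = 2 + H²)
k(f) = 3 - 4*f²*(11 + f)² (k(f) = 5 - (2 + ((f + 11)*(f + f))²) = 5 - (2 + ((11 + f)*(2*f))²) = 5 - (2 + (2*f*(11 + f))²) = 5 - (2 + 4*f²*(11 + f)²) = 5 + (-2 - 4*f²*(11 + f)²) = 3 - 4*f²*(11 + f)²)
6792 + k(-632) = 6792 + (3 - 4*(-632)²*(11 - 632)²) = 6792 + (3 - 4*399424*(-621)²) = 6792 + (3 - 4*399424*385641) = 6792 + (3 - 616137083136) = 6792 - 616137083133 = -616137076341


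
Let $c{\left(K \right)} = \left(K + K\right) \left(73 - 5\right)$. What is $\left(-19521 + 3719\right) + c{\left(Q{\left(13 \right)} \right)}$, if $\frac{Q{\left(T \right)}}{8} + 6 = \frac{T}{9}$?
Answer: $- \frac{186826}{9} \approx -20758.0$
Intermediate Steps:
$Q{\left(T \right)} = -48 + \frac{8 T}{9}$ ($Q{\left(T \right)} = -48 + 8 \frac{T}{9} = -48 + \frac{8 T}{9}$)
$c{\left(K \right)} = 136 K$ ($c{\left(K \right)} = 2 K 68 = 136 K$)
$\left(-19521 + 3719\right) + c{\left(Q{\left(13 \right)} \right)} = \left(-19521 + 3719\right) + 136 \left(-48 + \frac{8}{9} \cdot 13\right) = -15802 + 136 \left(-48 + \frac{104}{9}\right) = -15802 + 136 \left(- \frac{328}{9}\right) = -15802 - \frac{44608}{9} = - \frac{186826}{9}$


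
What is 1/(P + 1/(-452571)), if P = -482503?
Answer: -452571/218366865214 ≈ -2.0725e-6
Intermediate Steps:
1/(P + 1/(-452571)) = 1/(-482503 + 1/(-452571)) = 1/(-482503 - 1/452571) = 1/(-218366865214/452571) = -452571/218366865214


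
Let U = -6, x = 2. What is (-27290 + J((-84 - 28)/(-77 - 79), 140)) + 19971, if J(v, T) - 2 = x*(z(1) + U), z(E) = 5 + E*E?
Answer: -7317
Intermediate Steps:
z(E) = 5 + E²
J(v, T) = 2 (J(v, T) = 2 + 2*((5 + 1²) - 6) = 2 + 2*((5 + 1) - 6) = 2 + 2*(6 - 6) = 2 + 2*0 = 2 + 0 = 2)
(-27290 + J((-84 - 28)/(-77 - 79), 140)) + 19971 = (-27290 + 2) + 19971 = -27288 + 19971 = -7317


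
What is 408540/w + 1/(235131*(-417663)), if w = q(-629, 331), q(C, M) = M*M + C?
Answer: 10030220668023922/2674430894923749 ≈ 3.7504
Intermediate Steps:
q(C, M) = C + M**2 (q(C, M) = M**2 + C = C + M**2)
w = 108932 (w = -629 + 331**2 = -629 + 109561 = 108932)
408540/w + 1/(235131*(-417663)) = 408540/108932 + 1/(235131*(-417663)) = 408540*(1/108932) + (1/235131)*(-1/417663) = 102135/27233 - 1/98205518853 = 10030220668023922/2674430894923749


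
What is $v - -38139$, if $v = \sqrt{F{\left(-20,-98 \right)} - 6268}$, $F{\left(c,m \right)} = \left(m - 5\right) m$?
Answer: $38139 + \sqrt{3826} \approx 38201.0$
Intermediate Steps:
$F{\left(c,m \right)} = m \left(-5 + m\right)$ ($F{\left(c,m \right)} = \left(-5 + m\right) m = m \left(-5 + m\right)$)
$v = \sqrt{3826}$ ($v = \sqrt{- 98 \left(-5 - 98\right) - 6268} = \sqrt{\left(-98\right) \left(-103\right) - 6268} = \sqrt{10094 - 6268} = \sqrt{3826} \approx 61.855$)
$v - -38139 = \sqrt{3826} - -38139 = \sqrt{3826} + 38139 = 38139 + \sqrt{3826}$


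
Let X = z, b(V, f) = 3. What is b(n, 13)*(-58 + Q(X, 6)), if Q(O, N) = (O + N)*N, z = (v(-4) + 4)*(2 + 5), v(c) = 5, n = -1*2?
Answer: 1068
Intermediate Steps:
n = -2
z = 63 (z = (5 + 4)*(2 + 5) = 9*7 = 63)
X = 63
Q(O, N) = N*(N + O) (Q(O, N) = (N + O)*N = N*(N + O))
b(n, 13)*(-58 + Q(X, 6)) = 3*(-58 + 6*(6 + 63)) = 3*(-58 + 6*69) = 3*(-58 + 414) = 3*356 = 1068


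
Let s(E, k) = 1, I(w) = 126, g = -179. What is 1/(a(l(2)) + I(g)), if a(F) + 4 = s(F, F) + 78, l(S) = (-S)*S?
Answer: 1/201 ≈ 0.0049751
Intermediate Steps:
l(S) = -S**2
a(F) = 75 (a(F) = -4 + (1 + 78) = -4 + 79 = 75)
1/(a(l(2)) + I(g)) = 1/(75 + 126) = 1/201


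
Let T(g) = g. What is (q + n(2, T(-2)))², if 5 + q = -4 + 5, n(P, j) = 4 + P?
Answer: 4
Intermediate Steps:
q = -4 (q = -5 + (-4 + 5) = -5 + 1 = -4)
(q + n(2, T(-2)))² = (-4 + (4 + 2))² = (-4 + 6)² = 2² = 4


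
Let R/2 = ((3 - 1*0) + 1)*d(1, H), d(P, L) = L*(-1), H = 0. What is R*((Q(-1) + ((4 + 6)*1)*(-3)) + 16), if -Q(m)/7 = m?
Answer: 0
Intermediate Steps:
Q(m) = -7*m
d(P, L) = -L
R = 0 (R = 2*(((3 - 1*0) + 1)*(-1*0)) = 2*(((3 + 0) + 1)*0) = 2*((3 + 1)*0) = 2*(4*0) = 2*0 = 0)
R*((Q(-1) + ((4 + 6)*1)*(-3)) + 16) = 0*((-7*(-1) + ((4 + 6)*1)*(-3)) + 16) = 0*((7 + (10*1)*(-3)) + 16) = 0*((7 + 10*(-3)) + 16) = 0*((7 - 30) + 16) = 0*(-23 + 16) = 0*(-7) = 0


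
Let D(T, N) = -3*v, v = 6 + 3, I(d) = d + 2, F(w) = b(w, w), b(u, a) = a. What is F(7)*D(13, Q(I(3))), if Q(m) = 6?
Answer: -189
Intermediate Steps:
F(w) = w
I(d) = 2 + d
v = 9
D(T, N) = -27 (D(T, N) = -3*9 = -27)
F(7)*D(13, Q(I(3))) = 7*(-27) = -189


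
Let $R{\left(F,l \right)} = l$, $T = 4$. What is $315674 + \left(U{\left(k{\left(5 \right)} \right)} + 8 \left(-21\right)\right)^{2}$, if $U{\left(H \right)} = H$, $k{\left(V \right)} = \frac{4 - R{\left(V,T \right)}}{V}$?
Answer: $343898$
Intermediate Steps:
$k{\left(V \right)} = 0$ ($k{\left(V \right)} = \frac{4 - 4}{V} = \frac{0}{V} = 0$)
$315674 + \left(U{\left(k{\left(5 \right)} \right)} + 8 \left(-21\right)\right)^{2} = 315674 + \left(0 + 8 \left(-21\right)\right)^{2} = 315674 + \left(0 - 168\right)^{2} = 315674 + \left(-168\right)^{2} = 315674 + 28224 = 343898$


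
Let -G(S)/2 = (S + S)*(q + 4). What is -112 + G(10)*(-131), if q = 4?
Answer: 41808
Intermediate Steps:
G(S) = -32*S (G(S) = -2*(S + S)*(4 + 4) = -2*2*S*8 = -32*S)
-112 + G(10)*(-131) = -112 - 32*10*(-131) = -112 - 320*(-131) = -112 + 41920 = 41808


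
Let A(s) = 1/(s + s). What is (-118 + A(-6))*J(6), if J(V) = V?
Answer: -1417/2 ≈ -708.50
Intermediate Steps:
A(s) = 1/(2*s)
(-118 + A(-6))*J(6) = (-118 + (1/2)/(-6))*6 = (-118 + (1/2)*(-1/6))*6 = (-118 - 1/12)*6 = -1417/12*6 = -1417/2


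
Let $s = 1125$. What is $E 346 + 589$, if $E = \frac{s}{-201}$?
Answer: $- \frac{90287}{67} \approx -1347.6$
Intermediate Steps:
$E = - \frac{375}{67}$ ($E = \frac{1125}{-201} = 1125 \left(- \frac{1}{201}\right) = - \frac{375}{67} \approx -5.597$)
$E 346 + 589 = \left(- \frac{375}{67}\right) 346 + 589 = - \frac{129750}{67} + 589 = - \frac{90287}{67}$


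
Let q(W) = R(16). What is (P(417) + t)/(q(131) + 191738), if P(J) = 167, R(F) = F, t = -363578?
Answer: -40379/21306 ≈ -1.8952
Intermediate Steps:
q(W) = 16
(P(417) + t)/(q(131) + 191738) = (167 - 363578)/(16 + 191738) = -363411/191754 = -363411*1/191754 = -40379/21306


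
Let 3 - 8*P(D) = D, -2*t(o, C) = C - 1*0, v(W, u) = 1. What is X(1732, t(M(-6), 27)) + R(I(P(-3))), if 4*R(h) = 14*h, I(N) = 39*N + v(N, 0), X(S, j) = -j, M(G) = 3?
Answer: 955/8 ≈ 119.38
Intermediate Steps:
t(o, C) = -C/2 (t(o, C) = -(C - 1*0)/2 = -(C + 0)/2 = -C/2)
P(D) = 3/8 - D/8
I(N) = 1 + 39*N (I(N) = 39*N + 1 = 1 + 39*N)
R(h) = 7*h/2 (R(h) = (14*h)/4 = 7*h/2)
X(1732, t(M(-6), 27)) + R(I(P(-3))) = -(-1)*27/2 + 7*(1 + 39*(3/8 - ⅛*(-3)))/2 = -1*(-27/2) + 7*(1 + 39*(3/8 + 3/8))/2 = 27/2 + 7*(1 + 39*(¾))/2 = 27/2 + 7*(1 + 117/4)/2 = 27/2 + (7/2)*(121/4) = 27/2 + 847/8 = 955/8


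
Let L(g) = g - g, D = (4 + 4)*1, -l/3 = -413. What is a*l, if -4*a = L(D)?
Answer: 0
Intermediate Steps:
l = 1239 (l = -3*(-413) = 1239)
D = 8 (D = 8*1 = 8)
L(g) = 0
a = 0 (a = -¼*0 = 0)
a*l = 0*1239 = 0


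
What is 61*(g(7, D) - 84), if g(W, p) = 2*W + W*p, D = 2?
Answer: -3416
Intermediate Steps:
61*(g(7, D) - 84) = 61*(7*(2 + 2) - 84) = 61*(7*4 - 84) = 61*(28 - 84) = 61*(-56) = -3416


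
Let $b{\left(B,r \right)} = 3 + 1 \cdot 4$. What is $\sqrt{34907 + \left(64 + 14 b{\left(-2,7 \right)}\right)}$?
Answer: $\sqrt{35069} \approx 187.27$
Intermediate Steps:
$b{\left(B,r \right)} = 7$ ($b{\left(B,r \right)} = 3 + 4 = 7$)
$\sqrt{34907 + \left(64 + 14 b{\left(-2,7 \right)}\right)} = \sqrt{34907 + \left(64 + 14 \cdot 7\right)} = \sqrt{34907 + \left(64 + 98\right)} = \sqrt{34907 + 162} = \sqrt{35069}$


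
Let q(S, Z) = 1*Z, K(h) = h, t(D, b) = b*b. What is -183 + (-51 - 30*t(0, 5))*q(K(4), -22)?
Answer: 17439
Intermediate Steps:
t(D, b) = b²
q(S, Z) = Z
-183 + (-51 - 30*t(0, 5))*q(K(4), -22) = -183 + (-51 - 30*5²)*(-22) = -183 + (-51 - 30*25)*(-22) = -183 + (-51 - 750)*(-22) = -183 - 801*(-22) = -183 + 17622 = 17439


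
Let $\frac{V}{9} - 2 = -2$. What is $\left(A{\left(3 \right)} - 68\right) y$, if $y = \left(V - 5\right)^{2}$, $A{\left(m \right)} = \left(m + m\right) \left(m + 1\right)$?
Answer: $-1100$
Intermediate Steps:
$A{\left(m \right)} = 2 m \left(1 + m\right)$
$V = 0$ ($V = 18 + 9 \left(-2\right) = 18 - 18 = 0$)
$y = 25$ ($y = \left(0 - 5\right)^{2} = \left(-5\right)^{2} = 25$)
$\left(A{\left(3 \right)} - 68\right) y = \left(2 \cdot 3 \left(1 + 3\right) - 68\right) 25 = \left(2 \cdot 3 \cdot 4 - 68\right) 25 = \left(24 - 68\right) 25 = \left(-44\right) 25 = -1100$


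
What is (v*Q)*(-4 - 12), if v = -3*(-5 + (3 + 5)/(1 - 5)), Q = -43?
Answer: 14448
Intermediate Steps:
v = 21 (v = -3*(-5 + 8/(-4)) = -3*(-5 + 8*(-¼)) = -3*(-5 - 2) = -3*(-7) = 21)
(v*Q)*(-4 - 12) = (21*(-43))*(-4 - 12) = -903*(-16) = 14448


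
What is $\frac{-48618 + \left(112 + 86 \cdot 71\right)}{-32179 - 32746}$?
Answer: $\frac{32}{49} \approx 0.65306$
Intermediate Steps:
$\frac{-48618 + \left(112 + 86 \cdot 71\right)}{-32179 - 32746} = \frac{-48618 + \left(112 + 6106\right)}{-64925} = \left(-48618 + 6218\right) \left(- \frac{1}{64925}\right) = \left(-42400\right) \left(- \frac{1}{64925}\right) = \frac{32}{49}$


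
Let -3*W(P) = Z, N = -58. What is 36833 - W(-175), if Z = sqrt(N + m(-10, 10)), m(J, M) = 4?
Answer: 36833 + I*sqrt(6) ≈ 36833.0 + 2.4495*I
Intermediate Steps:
Z = 3*I*sqrt(6) (Z = sqrt(-58 + 4) = sqrt(-54) = 3*I*sqrt(6) ≈ 7.3485*I)
W(P) = -I*sqrt(6)
36833 - W(-175) = 36833 - (-1)*I*sqrt(6) = 36833 + I*sqrt(6)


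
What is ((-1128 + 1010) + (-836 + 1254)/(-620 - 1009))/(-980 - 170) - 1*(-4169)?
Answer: 781018879/187335 ≈ 4169.1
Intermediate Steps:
((-1128 + 1010) + (-836 + 1254)/(-620 - 1009))/(-980 - 170) - 1*(-4169) = (-118 + 418/(-1629))/(-1150) + 4169 = (-118 + 418*(-1/1629))*(-1/1150) + 4169 = (-118 - 418/1629)*(-1/1150) + 4169 = -192640/1629*(-1/1150) + 4169 = 19264/187335 + 4169 = 781018879/187335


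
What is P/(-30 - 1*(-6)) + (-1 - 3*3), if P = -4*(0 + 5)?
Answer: -55/6 ≈ -9.1667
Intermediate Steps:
P = -20 (P = -4*5 = -20)
P/(-30 - 1*(-6)) + (-1 - 3*3) = -20/(-30 - 1*(-6)) + (-1 - 3*3) = -20/(-30 + 6) + (-1 - 9) = -20/(-24) - 10 = -20*(-1/24) - 10 = ⅚ - 10 = -55/6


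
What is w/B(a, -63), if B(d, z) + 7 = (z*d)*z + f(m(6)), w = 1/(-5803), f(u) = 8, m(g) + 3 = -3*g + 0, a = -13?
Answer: 1/299411588 ≈ 3.3399e-9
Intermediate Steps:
m(g) = -3 - 3*g (m(g) = -3 + (-3*g + 0) = -3 - 3*g)
w = -1/5803 ≈ -0.00017232
B(d, z) = 1 + d*z**2 (B(d, z) = -7 + ((z*d)*z + 8) = -7 + ((d*z)*z + 8) = -7 + (d*z**2 + 8) = -7 + (8 + d*z**2) = 1 + d*z**2)
w/B(a, -63) = -1/(5803*(1 - 13*(-63)**2)) = -1/(5803*(1 - 13*3969)) = -1/(5803*(1 - 51597)) = -1/5803/(-51596) = -1/5803*(-1/51596) = 1/299411588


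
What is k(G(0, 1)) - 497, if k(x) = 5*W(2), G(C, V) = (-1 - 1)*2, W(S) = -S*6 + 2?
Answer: -547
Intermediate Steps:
W(S) = 2 - 6*S (W(S) = -6*S + 2 = 2 - 6*S)
G(C, V) = -4 (G(C, V) = -2*2 = -4)
k(x) = -50 (k(x) = 5*(2 - 6*2) = 5*(2 - 12) = 5*(-10) = -50)
k(G(0, 1)) - 497 = -50 - 497 = -547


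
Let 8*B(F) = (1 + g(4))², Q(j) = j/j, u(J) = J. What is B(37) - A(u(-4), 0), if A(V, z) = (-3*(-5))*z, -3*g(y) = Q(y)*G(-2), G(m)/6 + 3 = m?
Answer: 121/8 ≈ 15.125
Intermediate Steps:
Q(j) = 1
G(m) = -18 + 6*m
g(y) = 10 (g(y) = -(-18 + 6*(-2))/3 = -(-18 - 12)/3 = -(-30)/3 = -⅓*(-30) = 10)
A(V, z) = 15*z
B(F) = 121/8 (B(F) = (1 + 10)²/8 = (⅛)*11² = (⅛)*121 = 121/8)
B(37) - A(u(-4), 0) = 121/8 - 15*0 = 121/8 - 1*0 = 121/8 + 0 = 121/8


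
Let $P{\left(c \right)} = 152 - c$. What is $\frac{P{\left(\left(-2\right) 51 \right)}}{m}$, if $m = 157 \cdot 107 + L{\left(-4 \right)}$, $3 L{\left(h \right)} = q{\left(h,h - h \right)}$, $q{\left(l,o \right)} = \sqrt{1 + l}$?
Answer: $\frac{6400419}{423309602} - \frac{127 i \sqrt{3}}{423309602} \approx 0.01512 - 5.1964 \cdot 10^{-7} i$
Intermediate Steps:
$L{\left(h \right)} = \frac{\sqrt{1 + h}}{3}$
$m = 16799 + \frac{i \sqrt{3}}{3}$ ($m = 157 \cdot 107 + \frac{\sqrt{1 - 4}}{3} = 16799 + \frac{\sqrt{-3}}{3} = 16799 + \frac{i \sqrt{3}}{3} \approx 16799.0 + 0.57735 i$)
$\frac{P{\left(\left(-2\right) 51 \right)}}{m} = \frac{152 - \left(-2\right) 51}{16799 + \frac{i \sqrt{3}}{3}} = \frac{152 - -102}{16799 + \frac{i \sqrt{3}}{3}} = \frac{152 + 102}{16799 + \frac{i \sqrt{3}}{3}} = \frac{254}{16799 + \frac{i \sqrt{3}}{3}}$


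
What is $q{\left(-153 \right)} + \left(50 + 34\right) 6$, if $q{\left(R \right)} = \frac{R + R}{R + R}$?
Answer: $505$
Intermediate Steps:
$q{\left(R \right)} = 1$ ($q{\left(R \right)} = \frac{2 R}{2 R} = 2 R \frac{1}{2 R} = 1$)
$q{\left(-153 \right)} + \left(50 + 34\right) 6 = 1 + \left(50 + 34\right) 6 = 1 + 84 \cdot 6 = 1 + 504 = 505$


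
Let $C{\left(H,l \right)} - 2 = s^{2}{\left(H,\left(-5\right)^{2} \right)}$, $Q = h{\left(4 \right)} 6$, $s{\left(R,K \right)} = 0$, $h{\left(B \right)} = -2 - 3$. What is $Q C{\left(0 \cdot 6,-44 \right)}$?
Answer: $-60$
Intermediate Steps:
$h{\left(B \right)} = -5$ ($h{\left(B \right)} = -2 - 3 = -5$)
$Q = -30$ ($Q = \left(-5\right) 6 = -30$)
$C{\left(H,l \right)} = 2$ ($C{\left(H,l \right)} = 2 + 0^{2} = 2 + 0 = 2$)
$Q C{\left(0 \cdot 6,-44 \right)} = \left(-30\right) 2 = -60$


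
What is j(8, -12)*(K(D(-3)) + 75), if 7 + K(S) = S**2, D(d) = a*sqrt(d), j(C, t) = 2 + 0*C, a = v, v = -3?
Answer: 82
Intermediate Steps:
a = -3
j(C, t) = 2 (j(C, t) = 2 + 0 = 2)
D(d) = -3*sqrt(d)
K(S) = -7 + S**2
j(8, -12)*(K(D(-3)) + 75) = 2*((-7 + (-3*I*sqrt(3))**2) + 75) = 2*((-7 - 27) + 75) = 2*(-34 + 75) = 2*41 = 82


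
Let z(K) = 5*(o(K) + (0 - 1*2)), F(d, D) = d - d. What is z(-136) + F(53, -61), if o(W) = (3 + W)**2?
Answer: 88435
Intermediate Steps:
F(d, D) = 0
z(K) = -10 + 5*(3 + K)**2 (z(K) = 5*((3 + K)**2 + (0 - 1*2)) = 5*((3 + K)**2 + (0 - 2)) = 5*((3 + K)**2 - 2) = 5*(-2 + (3 + K)**2) = -10 + 5*(3 + K)**2)
z(-136) + F(53, -61) = (-10 + 5*(3 - 136)**2) + 0 = (-10 + 5*(-133)**2) + 0 = (-10 + 5*17689) + 0 = (-10 + 88445) + 0 = 88435 + 0 = 88435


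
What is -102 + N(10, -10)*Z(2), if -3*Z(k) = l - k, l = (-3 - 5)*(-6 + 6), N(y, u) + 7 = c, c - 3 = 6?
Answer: -302/3 ≈ -100.67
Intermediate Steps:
c = 9 (c = 3 + 6 = 9)
N(y, u) = 2 (N(y, u) = -7 + 9 = 2)
l = 0 (l = -8*0 = 0)
Z(k) = k/3 (Z(k) = -(0 - k)/3 = -(-1)*k/3 = k/3)
-102 + N(10, -10)*Z(2) = -102 + 2*((⅓)*2) = -102 + 2*(⅔) = -102 + 4/3 = -302/3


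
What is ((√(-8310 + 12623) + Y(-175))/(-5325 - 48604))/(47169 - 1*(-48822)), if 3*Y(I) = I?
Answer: 25/2218585131 - √4313/5176698639 ≈ -1.4179e-9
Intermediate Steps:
Y(I) = I/3
((√(-8310 + 12623) + Y(-175))/(-5325 - 48604))/(47169 - 1*(-48822)) = ((√(-8310 + 12623) + (⅓)*(-175))/(-5325 - 48604))/(47169 - 1*(-48822)) = ((√4313 - 175/3)/(-53929))/(47169 + 48822) = ((-175/3 + √4313)*(-1/53929))/95991 = (175/161787 - √4313/53929)*(1/95991) = 25/2218585131 - √4313/5176698639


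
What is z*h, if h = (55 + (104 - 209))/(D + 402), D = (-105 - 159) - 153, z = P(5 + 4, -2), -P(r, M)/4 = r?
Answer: -120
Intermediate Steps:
P(r, M) = -4*r
z = -36 (z = -4*(5 + 4) = -4*9 = -36)
D = -417 (D = -264 - 153 = -417)
h = 10/3 (h = (55 + (104 - 209))/(-417 + 402) = (55 - 105)/(-15) = -50*(-1/15) = 10/3 ≈ 3.3333)
z*h = -36*10/3 = -120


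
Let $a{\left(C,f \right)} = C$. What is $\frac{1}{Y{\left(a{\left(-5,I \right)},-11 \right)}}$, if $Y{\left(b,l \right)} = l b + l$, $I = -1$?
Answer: $\frac{1}{44} \approx 0.022727$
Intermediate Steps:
$Y{\left(b,l \right)} = l + b l$ ($Y{\left(b,l \right)} = b l + l = l + b l$)
$\frac{1}{Y{\left(a{\left(-5,I \right)},-11 \right)}} = \frac{1}{\left(-11\right) \left(1 - 5\right)} = \frac{1}{\left(-11\right) \left(-4\right)} = \frac{1}{44}$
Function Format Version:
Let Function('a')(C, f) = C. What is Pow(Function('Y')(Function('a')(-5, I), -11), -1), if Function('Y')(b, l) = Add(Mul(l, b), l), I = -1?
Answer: Rational(1, 44) ≈ 0.022727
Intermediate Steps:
Function('Y')(b, l) = Add(l, Mul(b, l)) (Function('Y')(b, l) = Add(Mul(b, l), l) = Add(l, Mul(b, l)))
Pow(Function('Y')(Function('a')(-5, I), -11), -1) = Pow(Mul(-11, Add(1, -5)), -1) = Pow(Mul(-11, -4), -1) = Pow(44, -1) = Rational(1, 44)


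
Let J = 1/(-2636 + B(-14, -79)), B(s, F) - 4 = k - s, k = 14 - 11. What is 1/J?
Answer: -2615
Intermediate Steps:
k = 3
B(s, F) = 7 - s (B(s, F) = 4 + (3 - s) = 7 - s)
J = -1/2615 (J = 1/(-2636 + (7 - 1*(-14))) = 1/(-2636 + (7 + 14)) = 1/(-2636 + 21) = 1/(-2615) = -1/2615 ≈ -0.00038241)
1/J = 1/(-1/2615) = -2615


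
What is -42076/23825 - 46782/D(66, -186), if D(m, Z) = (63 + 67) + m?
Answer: -561414023/2334850 ≈ -240.45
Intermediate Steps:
D(m, Z) = 130 + m
-42076/23825 - 46782/D(66, -186) = -42076/23825 - 46782/(130 + 66) = -42076*1/23825 - 46782/196 = -42076/23825 - 46782*1/196 = -42076/23825 - 23391/98 = -561414023/2334850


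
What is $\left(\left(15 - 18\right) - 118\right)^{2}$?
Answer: $14641$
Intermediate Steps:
$\left(\left(15 - 18\right) - 118\right)^{2} = \left(-3 - 118\right)^{2} = \left(-121\right)^{2} = 14641$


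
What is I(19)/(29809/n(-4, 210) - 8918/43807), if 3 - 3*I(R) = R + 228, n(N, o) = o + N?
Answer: -2201915048/3912017265 ≈ -0.56286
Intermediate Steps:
n(N, o) = N + o
I(R) = -75 - R/3 (I(R) = 1 - (R + 228)/3 = 1 - (228 + R)/3 = 1 + (-76 - R/3) = -75 - R/3)
I(19)/(29809/n(-4, 210) - 8918/43807) = (-75 - 1/3*19)/(29809/(-4 + 210) - 8918/43807) = (-75 - 19/3)/(29809/206 - 8918*1/43807) = -244/(3*(29809*(1/206) - 8918/43807)) = -244/(3*(29809/206 - 8918/43807)) = -244/(3*1304005755/9024242) = -244/3*9024242/1304005755 = -2201915048/3912017265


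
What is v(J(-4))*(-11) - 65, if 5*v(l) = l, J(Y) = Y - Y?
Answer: -65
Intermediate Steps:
J(Y) = 0
v(l) = l/5
v(J(-4))*(-11) - 65 = ((1/5)*0)*(-11) - 65 = 0*(-11) - 65 = 0 - 65 = -65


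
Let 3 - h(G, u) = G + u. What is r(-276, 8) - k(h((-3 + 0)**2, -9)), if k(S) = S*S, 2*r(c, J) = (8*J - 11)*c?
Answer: -7323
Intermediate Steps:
h(G, u) = 3 - G - u (h(G, u) = 3 - (G + u) = 3 + (-G - u) = 3 - G - u)
r(c, J) = c*(-11 + 8*J)/2 (r(c, J) = ((8*J - 11)*c)/2 = ((-11 + 8*J)*c)/2 = (c*(-11 + 8*J))/2 = c*(-11 + 8*J)/2)
k(S) = S**2
r(-276, 8) - k(h((-3 + 0)**2, -9)) = (1/2)*(-276)*(-11 + 8*8) - (3 - (-3 + 0)**2 - 1*(-9))**2 = (1/2)*(-276)*(-11 + 64) - (3 - 1*(-3)**2 + 9)**2 = (1/2)*(-276)*53 - (3 - 1*9 + 9)**2 = -7314 - (3 - 9 + 9)**2 = -7314 - 1*3**2 = -7314 - 1*9 = -7314 - 9 = -7323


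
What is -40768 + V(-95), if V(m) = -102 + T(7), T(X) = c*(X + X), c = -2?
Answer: -40898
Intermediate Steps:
T(X) = -4*X (T(X) = -2*(X + X) = -4*X)
V(m) = -130 (V(m) = -102 - 4*7 = -102 - 28 = -130)
-40768 + V(-95) = -40768 - 130 = -40898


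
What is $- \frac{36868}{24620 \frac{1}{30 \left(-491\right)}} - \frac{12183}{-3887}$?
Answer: $\frac{105559804407}{4784897} \approx 22061.0$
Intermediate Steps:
$- \frac{36868}{24620 \frac{1}{30 \left(-491\right)}} - \frac{12183}{-3887} = - \frac{36868}{24620 \frac{1}{-14730}} - - \frac{12183}{3887} = - \frac{36868}{24620 \left(- \frac{1}{14730}\right)} + \frac{12183}{3887} = - \frac{36868}{- \frac{2462}{1473}} + \frac{12183}{3887} = \left(-36868\right) \left(- \frac{1473}{2462}\right) + \frac{12183}{3887} = \frac{27153282}{1231} + \frac{12183}{3887} = \frac{105559804407}{4784897}$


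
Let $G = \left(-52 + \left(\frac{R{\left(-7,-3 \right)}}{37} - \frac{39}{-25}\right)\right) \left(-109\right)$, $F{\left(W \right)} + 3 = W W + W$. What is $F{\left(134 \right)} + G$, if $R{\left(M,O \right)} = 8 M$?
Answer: $\frac{21968688}{925} \approx 23750.0$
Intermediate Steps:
$F{\left(W \right)} = -3 + W + W^{2}$ ($F{\left(W \right)} = -3 + \left(W W + W\right) = -3 + \left(W^{2} + W\right) = -3 + \left(W + W^{2}\right) = -3 + W + W^{2}$)
$G = \frac{5238213}{925}$ ($G = \left(-52 + \left(\frac{8 \left(-7\right)}{37} - \frac{39}{-25}\right)\right) \left(-109\right) = \left(-52 - - \frac{43}{925}\right) \left(-109\right) = \left(-52 + \left(- \frac{56}{37} + \frac{39}{25}\right)\right) \left(-109\right) = \left(-52 + \frac{43}{925}\right) \left(-109\right) = \left(- \frac{48057}{925}\right) \left(-109\right) = \frac{5238213}{925} \approx 5662.9$)
$F{\left(134 \right)} + G = \left(-3 + 134 + 134^{2}\right) + \frac{5238213}{925} = \left(-3 + 134 + 17956\right) + \frac{5238213}{925} = 18087 + \frac{5238213}{925} = \frac{21968688}{925}$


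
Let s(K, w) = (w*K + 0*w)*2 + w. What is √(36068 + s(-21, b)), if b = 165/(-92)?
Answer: √76475483/46 ≈ 190.11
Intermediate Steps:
b = -165/92 (b = 165*(-1/92) = -165/92 ≈ -1.7935)
s(K, w) = w + 2*K*w (s(K, w) = (K*w + 0)*2 + w = (K*w)*2 + w = 2*K*w + w = w + 2*K*w)
√(36068 + s(-21, b)) = √(36068 - 165*(1 + 2*(-21))/92) = √(36068 - 165*(1 - 42)/92) = √(36068 - 165/92*(-41)) = √(36068 + 6765/92) = √(3325021/92) = √76475483/46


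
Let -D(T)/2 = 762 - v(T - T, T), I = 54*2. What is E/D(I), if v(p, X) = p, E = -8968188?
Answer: 747349/127 ≈ 5884.6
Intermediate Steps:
I = 108
D(T) = -1524 (D(T) = -2*(762 - (T - T)) = -2*(762 - 1*0) = -2*(762 + 0) = -2*762 = -1524)
E/D(I) = -8968188/(-1524) = -8968188*(-1/1524) = 747349/127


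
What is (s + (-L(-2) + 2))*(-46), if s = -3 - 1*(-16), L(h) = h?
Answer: -782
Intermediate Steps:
s = 13 (s = -3 + 16 = 13)
(s + (-L(-2) + 2))*(-46) = (13 + (-1*(-2) + 2))*(-46) = (13 + (2 + 2))*(-46) = (13 + 4)*(-46) = 17*(-46) = -782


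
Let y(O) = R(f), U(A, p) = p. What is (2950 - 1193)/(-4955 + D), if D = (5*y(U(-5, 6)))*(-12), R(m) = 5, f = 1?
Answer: -1757/5255 ≈ -0.33435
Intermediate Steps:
y(O) = 5
D = -300 (D = (5*5)*(-12) = 25*(-12) = -300)
(2950 - 1193)/(-4955 + D) = (2950 - 1193)/(-4955 - 300) = 1757/(-5255) = 1757*(-1/5255) = -1757/5255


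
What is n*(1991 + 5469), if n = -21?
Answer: -156660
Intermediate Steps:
n*(1991 + 5469) = -21*(1991 + 5469) = -21*7460 = -156660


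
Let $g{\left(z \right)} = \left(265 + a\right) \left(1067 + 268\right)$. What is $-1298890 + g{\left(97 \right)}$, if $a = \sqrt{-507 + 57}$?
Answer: $-945115 + 20025 i \sqrt{2} \approx -9.4512 \cdot 10^{5} + 28320.0 i$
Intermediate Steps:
$a = 15 i \sqrt{2}$ ($a = \sqrt{-450} = 15 i \sqrt{2} \approx 21.213 i$)
$g{\left(z \right)} = 353775 + 20025 i \sqrt{2}$ ($g{\left(z \right)} = \left(265 + 15 i \sqrt{2}\right) \left(1067 + 268\right) = \left(265 + 15 i \sqrt{2}\right) 1335 = 353775 + 20025 i \sqrt{2}$)
$-1298890 + g{\left(97 \right)} = -1298890 + \left(353775 + 20025 i \sqrt{2}\right) = -945115 + 20025 i \sqrt{2}$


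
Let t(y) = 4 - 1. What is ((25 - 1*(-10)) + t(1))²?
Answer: 1444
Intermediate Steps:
t(y) = 3
((25 - 1*(-10)) + t(1))² = ((25 - 1*(-10)) + 3)² = ((25 + 10) + 3)² = (35 + 3)² = 38² = 1444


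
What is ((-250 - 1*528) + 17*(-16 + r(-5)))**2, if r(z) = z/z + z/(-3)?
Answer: 9084196/9 ≈ 1.0094e+6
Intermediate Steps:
r(z) = 1 - z/3 (r(z) = 1 + z*(-1/3) = 1 - z/3)
((-250 - 1*528) + 17*(-16 + r(-5)))**2 = ((-250 - 1*528) + 17*(-16 + (1 - 1/3*(-5))))**2 = ((-250 - 528) + 17*(-16 + (1 + 5/3)))**2 = (-778 + 17*(-16 + 8/3))**2 = (-778 + 17*(-40/3))**2 = (-778 - 680/3)**2 = (-3014/3)**2 = 9084196/9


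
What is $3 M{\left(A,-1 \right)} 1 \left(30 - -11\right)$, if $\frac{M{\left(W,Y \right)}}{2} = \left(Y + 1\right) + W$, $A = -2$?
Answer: $-492$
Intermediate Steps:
$M{\left(W,Y \right)} = 2 + 2 W + 2 Y$ ($M{\left(W,Y \right)} = 2 \left(\left(Y + 1\right) + W\right) = 2 \left(\left(1 + Y\right) + W\right) = 2 \left(1 + W + Y\right) = 2 + 2 W + 2 Y$)
$3 M{\left(A,-1 \right)} 1 \left(30 - -11\right) = 3 \left(2 + 2 \left(-2\right) + 2 \left(-1\right)\right) 1 \left(30 - -11\right) = 3 \left(2 - 4 - 2\right) 1 \left(30 + 11\right) = 3 \left(-4\right) 1 \cdot 41 = \left(-12\right) 1 \cdot 41 = \left(-12\right) 41 = -492$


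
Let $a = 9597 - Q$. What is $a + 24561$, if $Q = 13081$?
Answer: $21077$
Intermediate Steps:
$a = -3484$ ($a = 9597 - 13081 = -3484$)
$a + 24561 = -3484 + 24561 = 21077$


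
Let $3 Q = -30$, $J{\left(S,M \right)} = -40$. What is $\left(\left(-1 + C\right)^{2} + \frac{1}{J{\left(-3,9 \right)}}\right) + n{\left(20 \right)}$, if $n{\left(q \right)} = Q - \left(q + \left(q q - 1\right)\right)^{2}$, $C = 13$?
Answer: $- \frac{7017081}{40} \approx -1.7543 \cdot 10^{5}$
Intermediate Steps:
$Q = -10$ ($Q = \frac{1}{3} \left(-30\right) = -10$)
$n{\left(q \right)} = -10 - \left(-1 + q + q^{2}\right)^{2}$ ($n{\left(q \right)} = -10 - \left(q + \left(q q - 1\right)\right)^{2} = -10 - \left(q + \left(q^{2} - 1\right)\right)^{2} = -10 - \left(q + \left(-1 + q^{2}\right)\right)^{2} = -10 - \left(-1 + q + q^{2}\right)^{2}$)
$\left(\left(-1 + C\right)^{2} + \frac{1}{J{\left(-3,9 \right)}}\right) + n{\left(20 \right)} = \left(\left(-1 + 13\right)^{2} + \frac{1}{-40}\right) - \left(10 + \left(-1 + 20 + 20^{2}\right)^{2}\right) = \left(12^{2} - \frac{1}{40}\right) - \left(10 + \left(-1 + 20 + 400\right)^{2}\right) = \left(144 - \frac{1}{40}\right) - 175571 = \frac{5759}{40} - 175571 = - \frac{7017081}{40}$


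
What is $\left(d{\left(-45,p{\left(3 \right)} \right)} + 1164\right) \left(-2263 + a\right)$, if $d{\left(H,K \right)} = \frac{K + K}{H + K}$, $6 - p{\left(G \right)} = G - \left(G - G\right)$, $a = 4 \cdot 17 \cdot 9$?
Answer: $- \frac{13450697}{7} \approx -1.9215 \cdot 10^{6}$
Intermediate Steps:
$a = 612$ ($a = 68 \cdot 9 = 612$)
$p{\left(G \right)} = 6 - G$ ($p{\left(G \right)} = 6 - \left(G - \left(G - G\right)\right) = 6 - \left(G - 0\right) = 6 - \left(G + 0\right) = 6 - G$)
$d{\left(H,K \right)} = \frac{2 K}{H + K}$
$\left(d{\left(-45,p{\left(3 \right)} \right)} + 1164\right) \left(-2263 + a\right) = \left(\frac{2 \left(6 - 3\right)}{-45 + \left(6 - 3\right)} + 1164\right) \left(-2263 + 612\right) = \left(\frac{2 \left(6 - 3\right)}{-45 + \left(6 - 3\right)} + 1164\right) \left(-1651\right) = \left(2 \cdot 3 \frac{1}{-45 + 3} + 1164\right) \left(-1651\right) = \left(2 \cdot 3 \frac{1}{-42} + 1164\right) \left(-1651\right) = \left(2 \cdot 3 \left(- \frac{1}{42}\right) + 1164\right) \left(-1651\right) = \left(- \frac{1}{7} + 1164\right) \left(-1651\right) = \frac{8147}{7} \left(-1651\right) = - \frac{13450697}{7}$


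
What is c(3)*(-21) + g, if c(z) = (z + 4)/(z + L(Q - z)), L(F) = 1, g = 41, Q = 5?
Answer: 17/4 ≈ 4.2500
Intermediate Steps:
c(z) = (4 + z)/(1 + z) (c(z) = (z + 4)/(z + 1) = (4 + z)/(1 + z))
c(3)*(-21) + g = ((4 + 3)/(1 + 3))*(-21) + 41 = (7/4)*(-21) + 41 = -147/4 + 41 = 17/4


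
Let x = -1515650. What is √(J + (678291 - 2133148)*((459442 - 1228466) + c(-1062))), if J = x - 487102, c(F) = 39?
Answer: √1118761207393 ≈ 1.0577e+6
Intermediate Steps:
J = -2002752 (J = -1515650 - 487102 = -2002752)
√(J + (678291 - 2133148)*((459442 - 1228466) + c(-1062))) = √(-2002752 + (678291 - 2133148)*((459442 - 1228466) + 39)) = √(-2002752 - 1454857*(-769024 + 39)) = √(-2002752 - 1454857*(-768985)) = √(-2002752 + 1118763210145) = √1118761207393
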